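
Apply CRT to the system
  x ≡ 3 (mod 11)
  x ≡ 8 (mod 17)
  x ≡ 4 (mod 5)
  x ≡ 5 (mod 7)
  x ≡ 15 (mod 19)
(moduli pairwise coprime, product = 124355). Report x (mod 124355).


Product of moduli M = 11 · 17 · 5 · 7 · 19 = 124355.
Merge one congruence at a time:
  Start: x ≡ 3 (mod 11).
  Combine with x ≡ 8 (mod 17); new modulus lcm = 187.
    Write x = 3 + 11·t and substitute into x ≡ 8 (mod 17): 11·t ≡ 8 − 3 = 5 (mod 17).
    The inverse of 11 mod 17 is 14 (since 11·14 = 154 = 9·17 + 1), so t ≡ 14·5 = 70 ≡ 2 (mod 17).
    Then x = 3 + 11·2 = 25, valid modulo lcm(11, 17) = 187: x ≡ 25 (mod 187).
  Combine with x ≡ 4 (mod 5); new modulus lcm = 935.
    Write x = 25 + 187·t and substitute into x ≡ 4 (mod 5): 187·t ≡ 4 − 25 = -21 (mod 5).
    Reduce coefficients mod 5: 2·t ≡ 4 (mod 5).
    The inverse of 2 mod 5 is 3 (since 2·3 = 6 = 1·5 + 1), so t ≡ 3·4 = 12 ≡ 2 (mod 5).
    Then x = 25 + 187·2 = 399, valid modulo lcm(187, 5) = 935: x ≡ 399 (mod 935).
  Combine with x ≡ 5 (mod 7); new modulus lcm = 6545.
    Write x = 399 + 935·t and substitute into x ≡ 5 (mod 7): 935·t ≡ 5 − 399 = -394 (mod 7).
    Reduce coefficients mod 7: 4·t ≡ 5 (mod 7).
    The inverse of 4 mod 7 is 2 (since 4·2 = 8 = 1·7 + 1), so t ≡ 2·5 = 10 ≡ 3 (mod 7).
    Then x = 399 + 935·3 = 3204, valid modulo lcm(935, 7) = 6545: x ≡ 3204 (mod 6545).
  Combine with x ≡ 15 (mod 19); new modulus lcm = 124355.
    Write x = 3204 + 6545·t and substitute into x ≡ 15 (mod 19): 6545·t ≡ 15 − 3204 = -3189 (mod 19).
    Reduce coefficients mod 19: 9·t ≡ 3 (mod 19).
    The inverse of 9 mod 19 is 17 (since 9·17 = 153 = 8·19 + 1), so t ≡ 17·3 = 51 ≡ 13 (mod 19).
    Then x = 3204 + 6545·13 = 88289, valid modulo lcm(6545, 19) = 124355: x ≡ 88289 (mod 124355).
Verify against each original: 88289 mod 11 = 3, 88289 mod 17 = 8, 88289 mod 5 = 4, 88289 mod 7 = 5, 88289 mod 19 = 15.

x ≡ 88289 (mod 124355).


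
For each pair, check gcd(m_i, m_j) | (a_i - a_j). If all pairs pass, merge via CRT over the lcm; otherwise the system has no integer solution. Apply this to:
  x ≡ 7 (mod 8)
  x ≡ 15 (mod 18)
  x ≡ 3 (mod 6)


Moduli 8, 18, 6 are not pairwise coprime, so CRT works modulo lcm(m_i) when all pairwise compatibility conditions hold.
Pairwise compatibility: gcd(m_i, m_j) must divide a_i - a_j for every pair.
Merge one congruence at a time:
  Start: x ≡ 7 (mod 8).
  Combine with x ≡ 15 (mod 18): gcd(8, 18) = 2; 15 - 7 = 8, which IS divisible by 2, so compatible.
    Write x = 7 + 8·t and substitute into x ≡ 15 (mod 18): 8·t ≡ 15 − 7 = 8 (mod 18).
    Divide the congruence (and modulus) by g = 2: 4·t ≡ 4 (mod 9).
    The inverse of 4 mod 9 is 7 (since 4·7 = 28 = 3·9 + 1), so t ≡ 7·4 = 28 ≡ 1 (mod 9).
    Then x = 7 + 8·1 = 15, valid modulo lcm(8, 18) = 72: x ≡ 15 (mod 72).
  Combine with x ≡ 3 (mod 6): gcd(72, 6) = 6; 3 - 15 = -12, which IS divisible by 6, so compatible.
    Write x = 15 + 72·t and substitute into x ≡ 3 (mod 6): 72·t ≡ 3 − 15 = -12 (mod 6).
    Divide the congruence (and modulus) by g = 6: 12·t ≡ -2 (mod 1).
    Modulo 1 every t works; take t = 0.
    Then x = 15 + 72·0 = 15, valid modulo lcm(72, 6) = 72: x ≡ 15 (mod 72).
Verify: 15 mod 8 = 7, 15 mod 18 = 15, 15 mod 6 = 3.

x ≡ 15 (mod 72).


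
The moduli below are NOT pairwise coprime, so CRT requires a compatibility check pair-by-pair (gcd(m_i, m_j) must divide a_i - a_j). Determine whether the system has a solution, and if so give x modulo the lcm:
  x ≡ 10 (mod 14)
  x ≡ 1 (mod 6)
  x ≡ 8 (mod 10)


Moduli 14, 6, 10 are not pairwise coprime, so CRT works modulo lcm(m_i) when all pairwise compatibility conditions hold.
Pairwise compatibility: gcd(m_i, m_j) must divide a_i - a_j for every pair.
Merge one congruence at a time:
  Start: x ≡ 10 (mod 14).
  Combine with x ≡ 1 (mod 6): gcd(14, 6) = 2, and 1 - 10 = -9 is NOT divisible by 2.
    ⇒ system is inconsistent (no integer solution).

No solution (the system is inconsistent).


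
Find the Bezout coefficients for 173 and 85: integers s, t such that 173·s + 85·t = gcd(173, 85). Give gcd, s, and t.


Euclidean algorithm on (173, 85) — divide until remainder is 0:
  173 = 2 · 85 + 3
  85 = 28 · 3 + 1
  3 = 3 · 1 + 0
gcd(173, 85) = 1.
Track Bezout coefficients alongside the remainders: start with r₀ = 173 = a·1 + b·0 (s = 1, t = 0) and r₁ = 85 = a·0 + b·1 (s = 0, t = 1); each new remainder r_{k+1} = r_{k-1} − q_k·r_k inherits s_{k+1} = s_{k-1} − q_k·s_k, t_{k+1} = t_{k-1} − q_k·t_k, so r_k = a·s_k + b·t_k at every step:
  q = 2: r = 3, s = 1 − 2·0 = 1, t = 0 − 2·1 = -2  (check: 173·1 + 85·(-2) = 3)
  q = 28: r = 1, s = 0 − 28·1 = -28, t = 1 − 28·(-2) = 57  (check: 173·(-28) + 85·57 = 1)
The row with r = 1 (the gcd) gives the Bezout coefficients s = -28, t = 57.
Result: 173 · (-28) + 85 · (57) = 1.

gcd(173, 85) = 1; s = -28, t = 57 (check: 173·(-28) + 85·57 = 1).


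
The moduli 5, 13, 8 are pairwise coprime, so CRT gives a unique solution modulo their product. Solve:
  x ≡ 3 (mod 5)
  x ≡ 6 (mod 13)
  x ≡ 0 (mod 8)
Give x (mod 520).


Moduli 5, 13, 8 are pairwise coprime; by CRT there is a unique solution modulo M = 5 · 13 · 8 = 520.
Solve pairwise, accumulating the modulus:
  Start with x ≡ 3 (mod 5).
  Combine with x ≡ 6 (mod 13): since gcd(5, 13) = 1, we get a unique residue mod 65.
    Write x = 3 + 5·t and substitute into x ≡ 6 (mod 13): 5·t ≡ 6 − 3 = 3 (mod 13).
    The inverse of 5 mod 13 is 8 (since 5·8 = 40 = 3·13 + 1), so t ≡ 8·3 = 24 ≡ 11 (mod 13).
    Then x = 3 + 5·11 = 58, valid modulo lcm(5, 13) = 65: x ≡ 58 (mod 65).
  Combine with x ≡ 0 (mod 8): since gcd(65, 8) = 1, we get a unique residue mod 520.
    Write x = 58 + 65·t and substitute into x ≡ 0 (mod 8): 65·t ≡ 0 − 58 = -58 (mod 8).
    Reduce coefficients mod 8: 1·t ≡ 6 (mod 8).
    So t ≡ 6 (mod 8).
    Then x = 58 + 65·6 = 448, valid modulo lcm(65, 8) = 520: x ≡ 448 (mod 520).
Verify: 448 mod 5 = 3 ✓, 448 mod 13 = 6 ✓, 448 mod 8 = 0 ✓.

x ≡ 448 (mod 520).


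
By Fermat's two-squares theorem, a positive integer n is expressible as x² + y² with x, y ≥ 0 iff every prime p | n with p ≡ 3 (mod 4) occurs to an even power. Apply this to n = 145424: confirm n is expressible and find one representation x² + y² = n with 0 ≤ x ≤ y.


Step 1: Factor n = 145424 = 2^4 · 61 · 149.
Step 2: Check the mod-4 condition on each prime factor: 2 = 2 (special); 61 ≡ 1 (mod 4), exponent 1; 149 ≡ 1 (mod 4), exponent 1.
All primes ≡ 3 (mod 4) appear to even exponent (or don't appear), so by the two-squares theorem n IS expressible as a sum of two squares.
Step 3: Build a representation. Group n = k² · m with k = 4 and m = 61 · 149 = 9089 (a product of primes ≡ 1 (mod 4)); a representation of m scales to one of n via (k·x)² + (k·y)² = k²(x² + y²). Each prime p ≡ 1 (mod 4) is itself a sum of two squares; find a² by testing p − a² for a perfect square:
  61: 61 − 1² = 60, 61 − 2² = 57, 61 − 3² = 52, 61 − 4² = 45, 61 − 5² = 36 = 6² ⇒ 61 = 5² + 6².
  149: 149 − 1² = 148, 149 − 2² = 145, 149 − 3² = 140, 149 − 4² = 133, 149 − 5² = 124, 149 − 6² = 113, 149 − 7² = 100 = 10² ⇒ 149 = 7² + 10².
  Combine using the Brahmagupta–Fibonacci identity (a² + b²)(c² + d²) = (ac − bd)² + (ad + bc)² = (ac + bd)² + (ad − bc)²:
  61 · 149 = 9089: from (5² + 6²)(7² + 10²), take (5·7 − 6·10, 5·10 + 6·7) = (35 − 60, 50 + 42) = (-25, 92); dropping signs (only squares matter) gives (25, 92); check 25² + 92² = 625 + 8464 = 9089 ✓.
  Scale by k = 4: (4·25, 4·92) = (100, 368).
Step 4: Order so x ≤ y and verify: 100² + 368² = 10000 + 135424 = 145424 = n. ✓

n = 145424 = 100² + 368² (one valid representation with x ≤ y).


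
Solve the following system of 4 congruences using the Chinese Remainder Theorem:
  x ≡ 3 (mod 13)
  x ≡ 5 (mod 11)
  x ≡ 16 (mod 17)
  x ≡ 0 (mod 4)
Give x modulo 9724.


Product of moduli M = 13 · 11 · 17 · 4 = 9724.
Merge one congruence at a time:
  Start: x ≡ 3 (mod 13).
  Combine with x ≡ 5 (mod 11); new modulus lcm = 143.
    Write x = 3 + 13·t and substitute into x ≡ 5 (mod 11): 13·t ≡ 5 − 3 = 2 (mod 11).
    Reduce coefficients mod 11: 2·t ≡ 2 (mod 11).
    The inverse of 2 mod 11 is 6 (since 2·6 = 12 = 1·11 + 1), so t ≡ 6·2 = 12 ≡ 1 (mod 11).
    Then x = 3 + 13·1 = 16, valid modulo lcm(13, 11) = 143: x ≡ 16 (mod 143).
  Combine with x ≡ 16 (mod 17); new modulus lcm = 2431.
    Write x = 16 + 143·t and substitute into x ≡ 16 (mod 17): 143·t ≡ 16 − 16 = 0 (mod 17).
    Reduce coefficients mod 17: 7·t ≡ 0 (mod 17).
    The inverse of 7 mod 17 is 5 (since 7·5 = 35 = 2·17 + 1), so t ≡ 5·0 = 0 ≡ 0 (mod 17).
    Then x = 16 + 143·0 = 16, valid modulo lcm(143, 17) = 2431: x ≡ 16 (mod 2431).
  Combine with x ≡ 0 (mod 4); new modulus lcm = 9724.
    Write x = 16 + 2431·t and substitute into x ≡ 0 (mod 4): 2431·t ≡ 0 − 16 = -16 (mod 4).
    Reduce coefficients mod 4: 3·t ≡ 0 (mod 4).
    The inverse of 3 mod 4 is 3 (since 3·3 = 9 = 2·4 + 1), so t ≡ 3·0 = 0 ≡ 0 (mod 4).
    Then x = 16 + 2431·0 = 16, valid modulo lcm(2431, 4) = 9724: x ≡ 16 (mod 9724).
Verify against each original: 16 mod 13 = 3, 16 mod 11 = 5, 16 mod 17 = 16, 16 mod 4 = 0.

x ≡ 16 (mod 9724).


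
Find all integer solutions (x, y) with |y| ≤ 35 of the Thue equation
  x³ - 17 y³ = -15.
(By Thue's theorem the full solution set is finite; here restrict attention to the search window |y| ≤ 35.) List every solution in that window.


The equation is x³ - 17y³ = -15. For fixed y, x³ = 17·y³ − 15, so a solution requires the RHS to be a perfect cube.
Strategy: iterate y from -35 to 35, compute RHS = 17·y³ − 15, and check whether it is a (positive or negative) perfect cube.
Check small values of y:
  y = 0: RHS = -15 is not a perfect cube.
  y = 1: RHS = 2 is not a perfect cube.
  y = -1: RHS = -32 is not a perfect cube.
  y = 2: RHS = 121 is not a perfect cube.
  y = -2: RHS = -151 is not a perfect cube.
  y = 3: RHS = 444 is not a perfect cube.
  y = -3: RHS = -474 is not a perfect cube.
Continuing the search up to |y| = 35 finds no solutions either.
No (x, y) in the scanned range satisfies the equation.

No integer solutions with |y| ≤ 35.


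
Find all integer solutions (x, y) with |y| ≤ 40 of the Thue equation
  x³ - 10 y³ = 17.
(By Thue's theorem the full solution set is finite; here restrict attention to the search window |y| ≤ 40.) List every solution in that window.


The equation is x³ - 10y³ = 17. For fixed y, x³ = 10·y³ + 17, so a solution requires the RHS to be a perfect cube.
Strategy: iterate y from -40 to 40, compute RHS = 10·y³ + 17, and check whether it is a (positive or negative) perfect cube.
Check small values of y:
  y = 0: RHS = 17 is not a perfect cube.
  y = 1: RHS = 27 = (3)³ ⇒ x = 3 works.
  y = -1: RHS = 7 is not a perfect cube.
  y = 2: RHS = 97 is not a perfect cube.
  y = -2: RHS = -63 is not a perfect cube.
  y = 3: RHS = 287 is not a perfect cube.
  y = -3: RHS = -253 is not a perfect cube.
Continuing the search up to |y| = 40 finds no further solutions beyond those listed.
Collected solutions: (3, 1).

Solutions (with |y| ≤ 40): (3, 1).


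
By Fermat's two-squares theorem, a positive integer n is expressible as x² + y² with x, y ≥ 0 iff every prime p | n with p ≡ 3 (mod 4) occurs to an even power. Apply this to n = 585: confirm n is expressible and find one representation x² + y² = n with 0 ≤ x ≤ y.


Step 1: Factor n = 585 = 3^2 · 5 · 13.
Step 2: Check the mod-4 condition on each prime factor: 3 ≡ 3 (mod 4), exponent 2 (must be even); 5 ≡ 1 (mod 4), exponent 1; 13 ≡ 1 (mod 4), exponent 1.
All primes ≡ 3 (mod 4) appear to even exponent (or don't appear), so by the two-squares theorem n IS expressible as a sum of two squares.
Step 3: Build a representation. Group n = k² · m with k = 3 and m = 5 · 13 = 65 (a product of primes ≡ 1 (mod 4)); a representation of m scales to one of n via (k·x)² + (k·y)² = k²(x² + y²). Each prime p ≡ 1 (mod 4) is itself a sum of two squares; find a² by testing p − a² for a perfect square:
  5: 5 − 1² = 4 = 2² ⇒ 5 = 1² + 2².
  13: 13 − 1² = 12, 13 − 2² = 9 = 3² ⇒ 13 = 2² + 3².
  Combine using the Brahmagupta–Fibonacci identity (a² + b²)(c² + d²) = (ac − bd)² + (ad + bc)² = (ac + bd)² + (ad − bc)²:
  5 · 13 = 65: from (1² + 2²)(2² + 3²), take (1·2 − 2·3, 1·3 + 2·2) = (2 − 6, 3 + 4) = (-4, 7); dropping signs (only squares matter) gives (4, 7); check 4² + 7² = 16 + 49 = 65 ✓.
  Scale by k = 3: (3·4, 3·7) = (12, 21).
Step 4: Order so x ≤ y and verify: 12² + 21² = 144 + 441 = 585 = n. ✓

n = 585 = 12² + 21² (one valid representation with x ≤ y).


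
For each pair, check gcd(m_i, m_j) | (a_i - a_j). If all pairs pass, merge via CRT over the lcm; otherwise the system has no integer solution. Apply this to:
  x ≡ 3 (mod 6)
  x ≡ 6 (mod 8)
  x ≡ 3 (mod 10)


Moduli 6, 8, 10 are not pairwise coprime, so CRT works modulo lcm(m_i) when all pairwise compatibility conditions hold.
Pairwise compatibility: gcd(m_i, m_j) must divide a_i - a_j for every pair.
Merge one congruence at a time:
  Start: x ≡ 3 (mod 6).
  Combine with x ≡ 6 (mod 8): gcd(6, 8) = 2, and 6 - 3 = 3 is NOT divisible by 2.
    ⇒ system is inconsistent (no integer solution).

No solution (the system is inconsistent).


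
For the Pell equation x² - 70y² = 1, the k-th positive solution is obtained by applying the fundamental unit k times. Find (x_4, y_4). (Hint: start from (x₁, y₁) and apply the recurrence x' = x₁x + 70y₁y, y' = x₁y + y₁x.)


Step 1: Find the fundamental solution (x₁, y₁) of x² - 70y² = 1.
  Expand √70 as a continued fraction. a₀ = ⌊√70⌋ = 8; iterate m_{k+1} = d_k·a_k − m_k, d_{k+1} = (70 − m_{k+1}²)/d_k, a_{k+1} = ⌊(a₀ + m_{k+1})/d_{k+1}⌋ (starting m₀ = 0, d₀ = 1), with convergents p_k = a_k·p_{k-1} + p_{k-2}, q_k = a_k·q_{k-1} + q_{k-2} (p₋₁ = 1, q₋₁ = 0):
  k = 0: a₀ = 8; p₀/q₀ = 8/1; p₀² − 70·q₀² = 64 − 70 = -6.
  k = 1: m = 8, d = 6, a = ⌊(8 + 8)/6⌋ = 2; p/q = (2·8 + 1)/(2·1 + 0) = 17/2; p² − 70·q² = 289 − 280 = 9.
  k = 2: m = 4, d = 9, a = ⌊(8 + 4)/9⌋ = 1; p/q = (1·17 + 8)/(1·2 + 1) = 25/3; p² − 70·q² = 625 − 630 = -5.
  k = 3: m = 5, d = 5, a = ⌊(8 + 5)/5⌋ = 2; p/q = (2·25 + 17)/(2·3 + 2) = 67/8; p² − 70·q² = 4489 − 4480 = 9.
  k = 4: m = 5, d = 9, a = ⌊(8 + 5)/9⌋ = 1; p/q = (1·67 + 25)/(1·8 + 3) = 92/11; p² − 70·q² = 8464 − 8470 = -6.
  k = 5: m = 4, d = 6, a = ⌊(8 + 4)/6⌋ = 2; p/q = (2·92 + 67)/(2·11 + 8) = 251/30; p² − 70·q² = 63001 − 63000 = 1.
  The first convergent with p² − 70·q² = 1 gives the fundamental solution (x₁, y₁) = (251, 30).
Step 2: Apply the recurrence (x_{n+1}, y_{n+1}) = (x₁x_n + 70y₁y_n, x₁y_n + y₁x_n) repeatedly.
  From (x_1, y_1) = (251, 30): x_2 = 251·251 + 70·30·30 = 126001; y_2 = 251·30 + 30·251 = 15060.
  From (x_2, y_2) = (126001, 15060): x_3 = 251·126001 + 70·30·15060 = 63252251; y_3 = 251·15060 + 30·126001 = 7560090.
  From (x_3, y_3) = (63252251, 7560090): x_4 = 251·63252251 + 70·30·7560090 = 31752504001; y_4 = 251·7560090 + 30·63252251 = 3795150120.
Step 3: Verify x_4² - 70·y_4² = 1008221510333521008001 - 1008221510333521008000 = 1 (should be 1). ✓

(x_1, y_1) = (251, 30); (x_4, y_4) = (31752504001, 3795150120).


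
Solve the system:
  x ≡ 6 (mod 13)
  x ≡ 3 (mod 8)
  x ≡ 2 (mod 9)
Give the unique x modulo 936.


Moduli 13, 8, 9 are pairwise coprime; by CRT there is a unique solution modulo M = 13 · 8 · 9 = 936.
Solve pairwise, accumulating the modulus:
  Start with x ≡ 6 (mod 13).
  Combine with x ≡ 3 (mod 8): since gcd(13, 8) = 1, we get a unique residue mod 104.
    Write x = 6 + 13·t and substitute into x ≡ 3 (mod 8): 13·t ≡ 3 − 6 = -3 (mod 8).
    Reduce coefficients mod 8: 5·t ≡ 5 (mod 8).
    The inverse of 5 mod 8 is 5 (since 5·5 = 25 = 3·8 + 1), so t ≡ 5·5 = 25 ≡ 1 (mod 8).
    Then x = 6 + 13·1 = 19, valid modulo lcm(13, 8) = 104: x ≡ 19 (mod 104).
  Combine with x ≡ 2 (mod 9): since gcd(104, 9) = 1, we get a unique residue mod 936.
    Write x = 19 + 104·t and substitute into x ≡ 2 (mod 9): 104·t ≡ 2 − 19 = -17 (mod 9).
    Reduce coefficients mod 9: 5·t ≡ 1 (mod 9).
    The inverse of 5 mod 9 is 2 (since 5·2 = 10 = 1·9 + 1), so t ≡ 2·1 = 2 ≡ 2 (mod 9).
    Then x = 19 + 104·2 = 227, valid modulo lcm(104, 9) = 936: x ≡ 227 (mod 936).
Verify: 227 mod 13 = 6 ✓, 227 mod 8 = 3 ✓, 227 mod 9 = 2 ✓.

x ≡ 227 (mod 936).


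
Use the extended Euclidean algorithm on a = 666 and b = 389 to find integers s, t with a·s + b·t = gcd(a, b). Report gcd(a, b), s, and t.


Euclidean algorithm on (666, 389) — divide until remainder is 0:
  666 = 1 · 389 + 277
  389 = 1 · 277 + 112
  277 = 2 · 112 + 53
  112 = 2 · 53 + 6
  53 = 8 · 6 + 5
  6 = 1 · 5 + 1
  5 = 5 · 1 + 0
gcd(666, 389) = 1.
Track Bezout coefficients alongside the remainders: start with r₀ = 666 = a·1 + b·0 (s = 1, t = 0) and r₁ = 389 = a·0 + b·1 (s = 0, t = 1); each new remainder r_{k+1} = r_{k-1} − q_k·r_k inherits s_{k+1} = s_{k-1} − q_k·s_k, t_{k+1} = t_{k-1} − q_k·t_k, so r_k = a·s_k + b·t_k at every step:
  q = 1: r = 277, s = 1 − 1·0 = 1, t = 0 − 1·1 = -1  (check: 666·1 + 389·(-1) = 277)
  q = 1: r = 112, s = 0 − 1·1 = -1, t = 1 − 1·(-1) = 2  (check: 666·(-1) + 389·2 = 112)
  q = 2: r = 53, s = 1 − 2·(-1) = 3, t = -1 − 2·2 = -5  (check: 666·3 + 389·(-5) = 53)
  q = 2: r = 6, s = -1 − 2·3 = -7, t = 2 − 2·(-5) = 12  (check: 666·(-7) + 389·12 = 6)
  q = 8: r = 5, s = 3 − 8·(-7) = 59, t = -5 − 8·12 = -101  (check: 666·59 + 389·(-101) = 5)
  q = 1: r = 1, s = -7 − 1·59 = -66, t = 12 − 1·(-101) = 113  (check: 666·(-66) + 389·113 = 1)
The row with r = 1 (the gcd) gives the Bezout coefficients s = -66, t = 113.
Result: 666 · (-66) + 389 · (113) = 1.

gcd(666, 389) = 1; s = -66, t = 113 (check: 666·(-66) + 389·113 = 1).


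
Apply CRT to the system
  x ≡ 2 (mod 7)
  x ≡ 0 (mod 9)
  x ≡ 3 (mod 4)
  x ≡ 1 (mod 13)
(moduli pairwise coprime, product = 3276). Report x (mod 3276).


Product of moduli M = 7 · 9 · 4 · 13 = 3276.
Merge one congruence at a time:
  Start: x ≡ 2 (mod 7).
  Combine with x ≡ 0 (mod 9); new modulus lcm = 63.
    Write x = 2 + 7·t and substitute into x ≡ 0 (mod 9): 7·t ≡ 0 − 2 = -2 (mod 9).
    Reduce coefficients mod 9: 7·t ≡ 7 (mod 9).
    The inverse of 7 mod 9 is 4 (since 7·4 = 28 = 3·9 + 1), so t ≡ 4·7 = 28 ≡ 1 (mod 9).
    Then x = 2 + 7·1 = 9, valid modulo lcm(7, 9) = 63: x ≡ 9 (mod 63).
  Combine with x ≡ 3 (mod 4); new modulus lcm = 252.
    Write x = 9 + 63·t and substitute into x ≡ 3 (mod 4): 63·t ≡ 3 − 9 = -6 (mod 4).
    Reduce coefficients mod 4: 3·t ≡ 2 (mod 4).
    The inverse of 3 mod 4 is 3 (since 3·3 = 9 = 2·4 + 1), so t ≡ 3·2 = 6 ≡ 2 (mod 4).
    Then x = 9 + 63·2 = 135, valid modulo lcm(63, 4) = 252: x ≡ 135 (mod 252).
  Combine with x ≡ 1 (mod 13); new modulus lcm = 3276.
    Write x = 135 + 252·t and substitute into x ≡ 1 (mod 13): 252·t ≡ 1 − 135 = -134 (mod 13).
    Reduce coefficients mod 13: 5·t ≡ 9 (mod 13).
    The inverse of 5 mod 13 is 8 (since 5·8 = 40 = 3·13 + 1), so t ≡ 8·9 = 72 ≡ 7 (mod 13).
    Then x = 135 + 252·7 = 1899, valid modulo lcm(252, 13) = 3276: x ≡ 1899 (mod 3276).
Verify against each original: 1899 mod 7 = 2, 1899 mod 9 = 0, 1899 mod 4 = 3, 1899 mod 13 = 1.

x ≡ 1899 (mod 3276).


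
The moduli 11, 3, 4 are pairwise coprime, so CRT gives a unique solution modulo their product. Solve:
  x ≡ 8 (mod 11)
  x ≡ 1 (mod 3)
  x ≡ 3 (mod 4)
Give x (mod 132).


Moduli 11, 3, 4 are pairwise coprime; by CRT there is a unique solution modulo M = 11 · 3 · 4 = 132.
Solve pairwise, accumulating the modulus:
  Start with x ≡ 8 (mod 11).
  Combine with x ≡ 1 (mod 3): since gcd(11, 3) = 1, we get a unique residue mod 33.
    Write x = 8 + 11·t and substitute into x ≡ 1 (mod 3): 11·t ≡ 1 − 8 = -7 (mod 3).
    Reduce coefficients mod 3: 2·t ≡ 2 (mod 3).
    The inverse of 2 mod 3 is 2 (since 2·2 = 4 = 1·3 + 1), so t ≡ 2·2 = 4 ≡ 1 (mod 3).
    Then x = 8 + 11·1 = 19, valid modulo lcm(11, 3) = 33: x ≡ 19 (mod 33).
  Combine with x ≡ 3 (mod 4): since gcd(33, 4) = 1, we get a unique residue mod 132.
    Write x = 19 + 33·t and substitute into x ≡ 3 (mod 4): 33·t ≡ 3 − 19 = -16 (mod 4).
    Reduce coefficients mod 4: 1·t ≡ 0 (mod 4).
    So t ≡ 0 (mod 4).
    Then x = 19 + 33·0 = 19, valid modulo lcm(33, 4) = 132: x ≡ 19 (mod 132).
Verify: 19 mod 11 = 8 ✓, 19 mod 3 = 1 ✓, 19 mod 4 = 3 ✓.

x ≡ 19 (mod 132).


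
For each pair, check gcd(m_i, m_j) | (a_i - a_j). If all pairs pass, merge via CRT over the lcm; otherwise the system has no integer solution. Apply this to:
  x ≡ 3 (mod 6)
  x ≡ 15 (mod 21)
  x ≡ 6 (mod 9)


Moduli 6, 21, 9 are not pairwise coprime, so CRT works modulo lcm(m_i) when all pairwise compatibility conditions hold.
Pairwise compatibility: gcd(m_i, m_j) must divide a_i - a_j for every pair.
Merge one congruence at a time:
  Start: x ≡ 3 (mod 6).
  Combine with x ≡ 15 (mod 21): gcd(6, 21) = 3; 15 - 3 = 12, which IS divisible by 3, so compatible.
    Write x = 3 + 6·t and substitute into x ≡ 15 (mod 21): 6·t ≡ 15 − 3 = 12 (mod 21).
    Divide the congruence (and modulus) by g = 3: 2·t ≡ 4 (mod 7).
    The inverse of 2 mod 7 is 4 (since 2·4 = 8 = 1·7 + 1), so t ≡ 4·4 = 16 ≡ 2 (mod 7).
    Then x = 3 + 6·2 = 15, valid modulo lcm(6, 21) = 42: x ≡ 15 (mod 42).
  Combine with x ≡ 6 (mod 9): gcd(42, 9) = 3; 6 - 15 = -9, which IS divisible by 3, so compatible.
    Write x = 15 + 42·t and substitute into x ≡ 6 (mod 9): 42·t ≡ 6 − 15 = -9 (mod 9).
    Divide the congruence (and modulus) by g = 3: 14·t ≡ -3 (mod 3).
    Reduce coefficients mod 3: 2·t ≡ 0 (mod 3).
    The inverse of 2 mod 3 is 2 (since 2·2 = 4 = 1·3 + 1), so t ≡ 2·0 = 0 ≡ 0 (mod 3).
    Then x = 15 + 42·0 = 15, valid modulo lcm(42, 9) = 126: x ≡ 15 (mod 126).
Verify: 15 mod 6 = 3, 15 mod 21 = 15, 15 mod 9 = 6.

x ≡ 15 (mod 126).


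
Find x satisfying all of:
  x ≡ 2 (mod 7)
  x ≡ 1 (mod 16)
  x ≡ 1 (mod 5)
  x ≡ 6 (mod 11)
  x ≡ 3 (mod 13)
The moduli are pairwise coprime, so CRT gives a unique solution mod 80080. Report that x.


Product of moduli M = 7 · 16 · 5 · 11 · 13 = 80080.
Merge one congruence at a time:
  Start: x ≡ 2 (mod 7).
  Combine with x ≡ 1 (mod 16); new modulus lcm = 112.
    Write x = 2 + 7·t and substitute into x ≡ 1 (mod 16): 7·t ≡ 1 − 2 = -1 (mod 16).
    Reduce coefficients mod 16: 7·t ≡ 15 (mod 16).
    The inverse of 7 mod 16 is 7 (since 7·7 = 49 = 3·16 + 1), so t ≡ 7·15 = 105 ≡ 9 (mod 16).
    Then x = 2 + 7·9 = 65, valid modulo lcm(7, 16) = 112: x ≡ 65 (mod 112).
  Combine with x ≡ 1 (mod 5); new modulus lcm = 560.
    Write x = 65 + 112·t and substitute into x ≡ 1 (mod 5): 112·t ≡ 1 − 65 = -64 (mod 5).
    Reduce coefficients mod 5: 2·t ≡ 1 (mod 5).
    The inverse of 2 mod 5 is 3 (since 2·3 = 6 = 1·5 + 1), so t ≡ 3·1 = 3 ≡ 3 (mod 5).
    Then x = 65 + 112·3 = 401, valid modulo lcm(112, 5) = 560: x ≡ 401 (mod 560).
  Combine with x ≡ 6 (mod 11); new modulus lcm = 6160.
    Write x = 401 + 560·t and substitute into x ≡ 6 (mod 11): 560·t ≡ 6 − 401 = -395 (mod 11).
    Reduce coefficients mod 11: 10·t ≡ 1 (mod 11).
    The inverse of 10 mod 11 is 10 (since 10·10 = 100 = 9·11 + 1), so t ≡ 10·1 = 10 ≡ 10 (mod 11).
    Then x = 401 + 560·10 = 6001, valid modulo lcm(560, 11) = 6160: x ≡ 6001 (mod 6160).
  Combine with x ≡ 3 (mod 13); new modulus lcm = 80080.
    Write x = 6001 + 6160·t and substitute into x ≡ 3 (mod 13): 6160·t ≡ 3 − 6001 = -5998 (mod 13).
    Reduce coefficients mod 13: 11·t ≡ 8 (mod 13).
    The inverse of 11 mod 13 is 6 (since 11·6 = 66 = 5·13 + 1), so t ≡ 6·8 = 48 ≡ 9 (mod 13).
    Then x = 6001 + 6160·9 = 61441, valid modulo lcm(6160, 13) = 80080: x ≡ 61441 (mod 80080).
Verify against each original: 61441 mod 7 = 2, 61441 mod 16 = 1, 61441 mod 5 = 1, 61441 mod 11 = 6, 61441 mod 13 = 3.

x ≡ 61441 (mod 80080).


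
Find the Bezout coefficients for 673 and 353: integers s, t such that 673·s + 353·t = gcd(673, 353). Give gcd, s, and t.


Euclidean algorithm on (673, 353) — divide until remainder is 0:
  673 = 1 · 353 + 320
  353 = 1 · 320 + 33
  320 = 9 · 33 + 23
  33 = 1 · 23 + 10
  23 = 2 · 10 + 3
  10 = 3 · 3 + 1
  3 = 3 · 1 + 0
gcd(673, 353) = 1.
Track Bezout coefficients alongside the remainders: start with r₀ = 673 = a·1 + b·0 (s = 1, t = 0) and r₁ = 353 = a·0 + b·1 (s = 0, t = 1); each new remainder r_{k+1} = r_{k-1} − q_k·r_k inherits s_{k+1} = s_{k-1} − q_k·s_k, t_{k+1} = t_{k-1} − q_k·t_k, so r_k = a·s_k + b·t_k at every step:
  q = 1: r = 320, s = 1 − 1·0 = 1, t = 0 − 1·1 = -1  (check: 673·1 + 353·(-1) = 320)
  q = 1: r = 33, s = 0 − 1·1 = -1, t = 1 − 1·(-1) = 2  (check: 673·(-1) + 353·2 = 33)
  q = 9: r = 23, s = 1 − 9·(-1) = 10, t = -1 − 9·2 = -19  (check: 673·10 + 353·(-19) = 23)
  q = 1: r = 10, s = -1 − 1·10 = -11, t = 2 − 1·(-19) = 21  (check: 673·(-11) + 353·21 = 10)
  q = 2: r = 3, s = 10 − 2·(-11) = 32, t = -19 − 2·21 = -61  (check: 673·32 + 353·(-61) = 3)
  q = 3: r = 1, s = -11 − 3·32 = -107, t = 21 − 3·(-61) = 204  (check: 673·(-107) + 353·204 = 1)
The row with r = 1 (the gcd) gives the Bezout coefficients s = -107, t = 204.
Result: 673 · (-107) + 353 · (204) = 1.

gcd(673, 353) = 1; s = -107, t = 204 (check: 673·(-107) + 353·204 = 1).


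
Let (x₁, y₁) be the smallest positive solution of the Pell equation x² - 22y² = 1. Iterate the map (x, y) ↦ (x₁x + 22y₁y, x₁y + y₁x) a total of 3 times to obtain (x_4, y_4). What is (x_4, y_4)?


Step 1: Find the fundamental solution (x₁, y₁) of x² - 22y² = 1.
  Expand √22 as a continued fraction. a₀ = ⌊√22⌋ = 4; iterate m_{k+1} = d_k·a_k − m_k, d_{k+1} = (22 − m_{k+1}²)/d_k, a_{k+1} = ⌊(a₀ + m_{k+1})/d_{k+1}⌋ (starting m₀ = 0, d₀ = 1), with convergents p_k = a_k·p_{k-1} + p_{k-2}, q_k = a_k·q_{k-1} + q_{k-2} (p₋₁ = 1, q₋₁ = 0):
  k = 0: a₀ = 4; p₀/q₀ = 4/1; p₀² − 22·q₀² = 16 − 22 = -6.
  k = 1: m = 4, d = 6, a = ⌊(4 + 4)/6⌋ = 1; p/q = (1·4 + 1)/(1·1 + 0) = 5/1; p² − 22·q² = 25 − 22 = 3.
  k = 2: m = 2, d = 3, a = ⌊(4 + 2)/3⌋ = 2; p/q = (2·5 + 4)/(2·1 + 1) = 14/3; p² − 22·q² = 196 − 198 = -2.
  k = 3: m = 4, d = 2, a = ⌊(4 + 4)/2⌋ = 4; p/q = (4·14 + 5)/(4·3 + 1) = 61/13; p² − 22·q² = 3721 − 3718 = 3.
  k = 4: m = 4, d = 3, a = ⌊(4 + 4)/3⌋ = 2; p/q = (2·61 + 14)/(2·13 + 3) = 136/29; p² − 22·q² = 18496 − 18502 = -6.
  k = 5: m = 2, d = 6, a = ⌊(4 + 2)/6⌋ = 1; p/q = (1·136 + 61)/(1·29 + 13) = 197/42; p² − 22·q² = 38809 − 38808 = 1.
  The first convergent with p² − 22·q² = 1 gives the fundamental solution (x₁, y₁) = (197, 42).
Step 2: Apply the recurrence (x_{n+1}, y_{n+1}) = (x₁x_n + 22y₁y_n, x₁y_n + y₁x_n) repeatedly.
  From (x_1, y_1) = (197, 42): x_2 = 197·197 + 22·42·42 = 77617; y_2 = 197·42 + 42·197 = 16548.
  From (x_2, y_2) = (77617, 16548): x_3 = 197·77617 + 22·42·16548 = 30580901; y_3 = 197·16548 + 42·77617 = 6519870.
  From (x_3, y_3) = (30580901, 6519870): x_4 = 197·30580901 + 22·42·6519870 = 12048797377; y_4 = 197·6519870 + 42·30580901 = 2568812232.
Step 3: Verify x_4² - 22·y_4² = 145173518232002080129 - 145173518232002080128 = 1 (should be 1). ✓

(x_1, y_1) = (197, 42); (x_4, y_4) = (12048797377, 2568812232).


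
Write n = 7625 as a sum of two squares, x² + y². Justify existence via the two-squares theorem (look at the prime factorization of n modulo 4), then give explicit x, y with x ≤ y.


Step 1: Factor n = 7625 = 5^3 · 61.
Step 2: Check the mod-4 condition on each prime factor: 5 ≡ 1 (mod 4), exponent 3; 61 ≡ 1 (mod 4), exponent 1.
All primes ≡ 3 (mod 4) appear to even exponent (or don't appear), so by the two-squares theorem n IS expressible as a sum of two squares.
Step 3: Build a representation. Group n = k² · m with k = 5 and m = 5 · 61 = 305 (a product of primes ≡ 1 (mod 4)); a representation of m scales to one of n via (k·x)² + (k·y)² = k²(x² + y²). Each prime p ≡ 1 (mod 4) is itself a sum of two squares; find a² by testing p − a² for a perfect square:
  5: 5 − 1² = 4 = 2² ⇒ 5 = 1² + 2².
  61: 61 − 1² = 60, 61 − 2² = 57, 61 − 3² = 52, 61 − 4² = 45, 61 − 5² = 36 = 6² ⇒ 61 = 5² + 6².
  Combine using the Brahmagupta–Fibonacci identity (a² + b²)(c² + d²) = (ac − bd)² + (ad + bc)² = (ac + bd)² + (ad − bc)²:
  5 · 61 = 305: from (1² + 2²)(5² + 6²), take (1·5 − 2·6, 1·6 + 2·5) = (5 − 12, 6 + 10) = (-7, 16); dropping signs (only squares matter) gives (7, 16); check 7² + 16² = 49 + 256 = 305 ✓.
  Scale by k = 5: (5·7, 5·16) = (35, 80).
Step 4: Order so x ≤ y and verify: 35² + 80² = 1225 + 6400 = 7625 = n. ✓

n = 7625 = 35² + 80² (one valid representation with x ≤ y).


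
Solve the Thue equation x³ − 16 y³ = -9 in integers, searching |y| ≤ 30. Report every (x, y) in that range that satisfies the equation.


The equation is x³ - 16y³ = -9. For fixed y, x³ = 16·y³ − 9, so a solution requires the RHS to be a perfect cube.
Strategy: iterate y from -30 to 30, compute RHS = 16·y³ − 9, and check whether it is a (positive or negative) perfect cube.
Check small values of y:
  y = 0: RHS = -9 is not a perfect cube.
  y = 1: RHS = 7 is not a perfect cube.
  y = -1: RHS = -25 is not a perfect cube.
  y = 2: RHS = 119 is not a perfect cube.
  y = -2: RHS = -137 is not a perfect cube.
  y = 3: RHS = 423 is not a perfect cube.
  y = -3: RHS = -441 is not a perfect cube.
Continuing the search up to |y| = 30 finds no solutions either.
No (x, y) in the scanned range satisfies the equation.

No integer solutions with |y| ≤ 30.


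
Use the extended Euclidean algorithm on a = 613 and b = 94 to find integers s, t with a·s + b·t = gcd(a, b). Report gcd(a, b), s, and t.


Euclidean algorithm on (613, 94) — divide until remainder is 0:
  613 = 6 · 94 + 49
  94 = 1 · 49 + 45
  49 = 1 · 45 + 4
  45 = 11 · 4 + 1
  4 = 4 · 1 + 0
gcd(613, 94) = 1.
Track Bezout coefficients alongside the remainders: start with r₀ = 613 = a·1 + b·0 (s = 1, t = 0) and r₁ = 94 = a·0 + b·1 (s = 0, t = 1); each new remainder r_{k+1} = r_{k-1} − q_k·r_k inherits s_{k+1} = s_{k-1} − q_k·s_k, t_{k+1} = t_{k-1} − q_k·t_k, so r_k = a·s_k + b·t_k at every step:
  q = 6: r = 49, s = 1 − 6·0 = 1, t = 0 − 6·1 = -6  (check: 613·1 + 94·(-6) = 49)
  q = 1: r = 45, s = 0 − 1·1 = -1, t = 1 − 1·(-6) = 7  (check: 613·(-1) + 94·7 = 45)
  q = 1: r = 4, s = 1 − 1·(-1) = 2, t = -6 − 1·7 = -13  (check: 613·2 + 94·(-13) = 4)
  q = 11: r = 1, s = -1 − 11·2 = -23, t = 7 − 11·(-13) = 150  (check: 613·(-23) + 94·150 = 1)
The row with r = 1 (the gcd) gives the Bezout coefficients s = -23, t = 150.
Result: 613 · (-23) + 94 · (150) = 1.

gcd(613, 94) = 1; s = -23, t = 150 (check: 613·(-23) + 94·150 = 1).


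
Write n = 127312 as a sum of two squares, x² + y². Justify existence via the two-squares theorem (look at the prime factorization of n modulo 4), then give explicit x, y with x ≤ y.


Step 1: Factor n = 127312 = 2^4 · 73 · 109.
Step 2: Check the mod-4 condition on each prime factor: 2 = 2 (special); 73 ≡ 1 (mod 4), exponent 1; 109 ≡ 1 (mod 4), exponent 1.
All primes ≡ 3 (mod 4) appear to even exponent (or don't appear), so by the two-squares theorem n IS expressible as a sum of two squares.
Step 3: Build a representation. Group n = k² · m with k = 4 and m = 73 · 109 = 7957 (a product of primes ≡ 1 (mod 4)); a representation of m scales to one of n via (k·x)² + (k·y)² = k²(x² + y²). Each prime p ≡ 1 (mod 4) is itself a sum of two squares; find a² by testing p − a² for a perfect square:
  73: 73 − 1² = 72, 73 − 2² = 69, 73 − 3² = 64 = 8² ⇒ 73 = 3² + 8².
  109: 109 − 1² = 108, 109 − 2² = 105, 109 − 3² = 100 = 10² ⇒ 109 = 3² + 10².
  Combine using the Brahmagupta–Fibonacci identity (a² + b²)(c² + d²) = (ac − bd)² + (ad + bc)² = (ac + bd)² + (ad − bc)²:
  73 · 109 = 7957: from (3² + 8²)(3² + 10²), take (3·3 − 8·10, 3·10 + 8·3) = (9 − 80, 30 + 24) = (-71, 54); dropping signs (only squares matter) gives (71, 54); check 71² + 54² = 5041 + 2916 = 7957 ✓.
  Scale by k = 4: (4·71, 4·54) = (284, 216).
Step 4: Order so x ≤ y and verify: 216² + 284² = 46656 + 80656 = 127312 = n. ✓

n = 127312 = 216² + 284² (one valid representation with x ≤ y).


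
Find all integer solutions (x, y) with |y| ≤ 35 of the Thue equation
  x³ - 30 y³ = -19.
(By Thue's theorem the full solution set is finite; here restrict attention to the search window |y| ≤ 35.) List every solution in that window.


The equation is x³ - 30y³ = -19. For fixed y, x³ = 30·y³ − 19, so a solution requires the RHS to be a perfect cube.
Strategy: iterate y from -35 to 35, compute RHS = 30·y³ − 19, and check whether it is a (positive or negative) perfect cube.
Check small values of y:
  y = 0: RHS = -19 is not a perfect cube.
  y = 1: RHS = 11 is not a perfect cube.
  y = -1: RHS = -49 is not a perfect cube.
  y = 2: RHS = 221 is not a perfect cube.
  y = -2: RHS = -259 is not a perfect cube.
  y = 3: RHS = 791 is not a perfect cube.
  y = -3: RHS = -829 is not a perfect cube.
Continuing the search up to |y| = 35 finds no solutions either.
No (x, y) in the scanned range satisfies the equation.

No integer solutions with |y| ≤ 35.


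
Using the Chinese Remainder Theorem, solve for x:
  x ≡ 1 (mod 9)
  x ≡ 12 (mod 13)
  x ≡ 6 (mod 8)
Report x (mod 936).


Moduli 9, 13, 8 are pairwise coprime; by CRT there is a unique solution modulo M = 9 · 13 · 8 = 936.
Solve pairwise, accumulating the modulus:
  Start with x ≡ 1 (mod 9).
  Combine with x ≡ 12 (mod 13): since gcd(9, 13) = 1, we get a unique residue mod 117.
    Write x = 1 + 9·t and substitute into x ≡ 12 (mod 13): 9·t ≡ 12 − 1 = 11 (mod 13).
    The inverse of 9 mod 13 is 3 (since 9·3 = 27 = 2·13 + 1), so t ≡ 3·11 = 33 ≡ 7 (mod 13).
    Then x = 1 + 9·7 = 64, valid modulo lcm(9, 13) = 117: x ≡ 64 (mod 117).
  Combine with x ≡ 6 (mod 8): since gcd(117, 8) = 1, we get a unique residue mod 936.
    Write x = 64 + 117·t and substitute into x ≡ 6 (mod 8): 117·t ≡ 6 − 64 = -58 (mod 8).
    Reduce coefficients mod 8: 5·t ≡ 6 (mod 8).
    The inverse of 5 mod 8 is 5 (since 5·5 = 25 = 3·8 + 1), so t ≡ 5·6 = 30 ≡ 6 (mod 8).
    Then x = 64 + 117·6 = 766, valid modulo lcm(117, 8) = 936: x ≡ 766 (mod 936).
Verify: 766 mod 9 = 1 ✓, 766 mod 13 = 12 ✓, 766 mod 8 = 6 ✓.

x ≡ 766 (mod 936).


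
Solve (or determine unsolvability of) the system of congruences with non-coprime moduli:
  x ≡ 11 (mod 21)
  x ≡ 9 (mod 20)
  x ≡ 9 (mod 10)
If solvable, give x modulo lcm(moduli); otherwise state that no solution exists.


Moduli 21, 20, 10 are not pairwise coprime, so CRT works modulo lcm(m_i) when all pairwise compatibility conditions hold.
Pairwise compatibility: gcd(m_i, m_j) must divide a_i - a_j for every pair.
Merge one congruence at a time:
  Start: x ≡ 11 (mod 21).
  Combine with x ≡ 9 (mod 20): gcd(21, 20) = 1; 9 - 11 = -2, which IS divisible by 1, so compatible.
    Write x = 11 + 21·t and substitute into x ≡ 9 (mod 20): 21·t ≡ 9 − 11 = -2 (mod 20).
    Reduce coefficients mod 20: 1·t ≡ 18 (mod 20).
    So t ≡ 18 (mod 20).
    Then x = 11 + 21·18 = 389, valid modulo lcm(21, 20) = 420: x ≡ 389 (mod 420).
  Combine with x ≡ 9 (mod 10): gcd(420, 10) = 10; 9 - 389 = -380, which IS divisible by 10, so compatible.
    Write x = 389 + 420·t and substitute into x ≡ 9 (mod 10): 420·t ≡ 9 − 389 = -380 (mod 10).
    Divide the congruence (and modulus) by g = 10: 42·t ≡ -38 (mod 1).
    Modulo 1 every t works; take t = 0.
    Then x = 389 + 420·0 = 389, valid modulo lcm(420, 10) = 420: x ≡ 389 (mod 420).
Verify: 389 mod 21 = 11, 389 mod 20 = 9, 389 mod 10 = 9.

x ≡ 389 (mod 420).


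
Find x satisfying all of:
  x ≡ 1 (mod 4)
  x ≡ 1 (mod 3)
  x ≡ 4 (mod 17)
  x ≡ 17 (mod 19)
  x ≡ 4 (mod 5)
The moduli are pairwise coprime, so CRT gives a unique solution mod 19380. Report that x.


Product of moduli M = 4 · 3 · 17 · 19 · 5 = 19380.
Merge one congruence at a time:
  Start: x ≡ 1 (mod 4).
  Combine with x ≡ 1 (mod 3); new modulus lcm = 12.
    Write x = 1 + 4·t and substitute into x ≡ 1 (mod 3): 4·t ≡ 1 − 1 = 0 (mod 3).
    Reduce coefficients mod 3: 1·t ≡ 0 (mod 3).
    So t ≡ 0 (mod 3).
    Then x = 1 + 4·0 = 1, valid modulo lcm(4, 3) = 12: x ≡ 1 (mod 12).
  Combine with x ≡ 4 (mod 17); new modulus lcm = 204.
    Write x = 1 + 12·t and substitute into x ≡ 4 (mod 17): 12·t ≡ 4 − 1 = 3 (mod 17).
    The inverse of 12 mod 17 is 10 (since 12·10 = 120 = 7·17 + 1), so t ≡ 10·3 = 30 ≡ 13 (mod 17).
    Then x = 1 + 12·13 = 157, valid modulo lcm(12, 17) = 204: x ≡ 157 (mod 204).
  Combine with x ≡ 17 (mod 19); new modulus lcm = 3876.
    Write x = 157 + 204·t and substitute into x ≡ 17 (mod 19): 204·t ≡ 17 − 157 = -140 (mod 19).
    Reduce coefficients mod 19: 14·t ≡ 12 (mod 19).
    The inverse of 14 mod 19 is 15 (since 14·15 = 210 = 11·19 + 1), so t ≡ 15·12 = 180 ≡ 9 (mod 19).
    Then x = 157 + 204·9 = 1993, valid modulo lcm(204, 19) = 3876: x ≡ 1993 (mod 3876).
  Combine with x ≡ 4 (mod 5); new modulus lcm = 19380.
    Write x = 1993 + 3876·t and substitute into x ≡ 4 (mod 5): 3876·t ≡ 4 − 1993 = -1989 (mod 5).
    Reduce coefficients mod 5: 1·t ≡ 1 (mod 5).
    So t ≡ 1 (mod 5).
    Then x = 1993 + 3876·1 = 5869, valid modulo lcm(3876, 5) = 19380: x ≡ 5869 (mod 19380).
Verify against each original: 5869 mod 4 = 1, 5869 mod 3 = 1, 5869 mod 17 = 4, 5869 mod 19 = 17, 5869 mod 5 = 4.

x ≡ 5869 (mod 19380).


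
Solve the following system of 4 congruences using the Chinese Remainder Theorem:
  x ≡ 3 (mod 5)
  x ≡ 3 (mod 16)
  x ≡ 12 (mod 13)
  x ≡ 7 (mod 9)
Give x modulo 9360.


Product of moduli M = 5 · 16 · 13 · 9 = 9360.
Merge one congruence at a time:
  Start: x ≡ 3 (mod 5).
  Combine with x ≡ 3 (mod 16); new modulus lcm = 80.
    Write x = 3 + 5·t and substitute into x ≡ 3 (mod 16): 5·t ≡ 3 − 3 = 0 (mod 16).
    The inverse of 5 mod 16 is 13 (since 5·13 = 65 = 4·16 + 1), so t ≡ 13·0 = 0 ≡ 0 (mod 16).
    Then x = 3 + 5·0 = 3, valid modulo lcm(5, 16) = 80: x ≡ 3 (mod 80).
  Combine with x ≡ 12 (mod 13); new modulus lcm = 1040.
    Write x = 3 + 80·t and substitute into x ≡ 12 (mod 13): 80·t ≡ 12 − 3 = 9 (mod 13).
    Reduce coefficients mod 13: 2·t ≡ 9 (mod 13).
    The inverse of 2 mod 13 is 7 (since 2·7 = 14 = 1·13 + 1), so t ≡ 7·9 = 63 ≡ 11 (mod 13).
    Then x = 3 + 80·11 = 883, valid modulo lcm(80, 13) = 1040: x ≡ 883 (mod 1040).
  Combine with x ≡ 7 (mod 9); new modulus lcm = 9360.
    Write x = 883 + 1040·t and substitute into x ≡ 7 (mod 9): 1040·t ≡ 7 − 883 = -876 (mod 9).
    Reduce coefficients mod 9: 5·t ≡ 6 (mod 9).
    The inverse of 5 mod 9 is 2 (since 5·2 = 10 = 1·9 + 1), so t ≡ 2·6 = 12 ≡ 3 (mod 9).
    Then x = 883 + 1040·3 = 4003, valid modulo lcm(1040, 9) = 9360: x ≡ 4003 (mod 9360).
Verify against each original: 4003 mod 5 = 3, 4003 mod 16 = 3, 4003 mod 13 = 12, 4003 mod 9 = 7.

x ≡ 4003 (mod 9360).


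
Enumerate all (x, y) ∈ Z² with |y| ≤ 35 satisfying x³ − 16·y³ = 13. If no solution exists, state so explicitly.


The equation is x³ - 16y³ = 13. For fixed y, x³ = 16·y³ + 13, so a solution requires the RHS to be a perfect cube.
Strategy: iterate y from -35 to 35, compute RHS = 16·y³ + 13, and check whether it is a (positive or negative) perfect cube.
Check small values of y:
  y = 0: RHS = 13 is not a perfect cube.
  y = 1: RHS = 29 is not a perfect cube.
  y = -1: RHS = -3 is not a perfect cube.
  y = 2: RHS = 141 is not a perfect cube.
  y = -2: RHS = -115 is not a perfect cube.
  y = 3: RHS = 445 is not a perfect cube.
  y = -3: RHS = -419 is not a perfect cube.
Continuing the search up to |y| = 35 finds no solutions either.
No (x, y) in the scanned range satisfies the equation.

No integer solutions with |y| ≤ 35.
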